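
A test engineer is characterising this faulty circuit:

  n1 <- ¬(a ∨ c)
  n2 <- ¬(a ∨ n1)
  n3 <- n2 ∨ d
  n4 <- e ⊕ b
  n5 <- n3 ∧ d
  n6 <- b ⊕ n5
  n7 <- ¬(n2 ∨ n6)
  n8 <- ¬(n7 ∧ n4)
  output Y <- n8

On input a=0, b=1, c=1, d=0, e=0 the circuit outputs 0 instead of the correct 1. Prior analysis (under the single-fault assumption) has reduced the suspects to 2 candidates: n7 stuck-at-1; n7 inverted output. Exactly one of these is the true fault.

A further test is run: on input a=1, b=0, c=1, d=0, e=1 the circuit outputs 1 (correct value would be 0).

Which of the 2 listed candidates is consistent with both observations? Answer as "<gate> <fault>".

n7 inverted output

Evaluate each candidate on input a=1, b=0, c=1, d=0, e=1:
  n7 stuck-at-1: n1=0, n2=0, n3=0, n4=1, n5=0, n6=0, n7=1 [stuck-at-1], n8=0 → 0 — eliminated
  n7 inverted output: n1=0, n2=0, n3=0, n4=1, n5=0, n6=0, n7=0 [inverted output], n8=1 → 1 — matches
Only n7 inverted output reproduces the observed 1.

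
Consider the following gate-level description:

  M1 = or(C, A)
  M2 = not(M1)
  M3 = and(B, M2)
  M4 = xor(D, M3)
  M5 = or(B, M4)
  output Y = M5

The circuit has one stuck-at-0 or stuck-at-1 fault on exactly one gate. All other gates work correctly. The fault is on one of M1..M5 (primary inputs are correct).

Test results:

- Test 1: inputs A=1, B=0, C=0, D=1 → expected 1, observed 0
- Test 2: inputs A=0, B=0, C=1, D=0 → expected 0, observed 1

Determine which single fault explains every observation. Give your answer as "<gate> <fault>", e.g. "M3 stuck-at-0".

M3 stuck-at-1

Fault-free values for test 1 (A=1, B=0, C=0, D=1): M1=1, M2=0, M3=0, M4=1, M5=1, giving Y=1. Observed 0.
Test 1: faults giving observed 0 are {M3 stuck-at-1, M4 stuck-at-0, M5 stuck-at-0}.
Test 2 (A=0, B=0, C=1, D=0): fault-free M1=1, M2=0, M3=0, M4=0, M5=0 → 0; observed 1. Eliminates M4 stuck-at-0, M5 stuck-at-0.
Only M3 stuck-at-1 is consistent with every test.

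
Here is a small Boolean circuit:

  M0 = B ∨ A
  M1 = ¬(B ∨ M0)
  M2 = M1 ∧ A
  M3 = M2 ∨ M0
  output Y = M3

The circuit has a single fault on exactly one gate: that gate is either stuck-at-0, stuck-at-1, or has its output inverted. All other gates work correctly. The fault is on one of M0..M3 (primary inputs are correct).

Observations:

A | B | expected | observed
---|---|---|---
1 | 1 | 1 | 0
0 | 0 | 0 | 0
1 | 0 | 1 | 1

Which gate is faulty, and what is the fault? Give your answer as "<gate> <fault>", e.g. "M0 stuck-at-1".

M0 stuck-at-0

Fault-free values for test 1 (A=1, B=1): M0=1, M1=0, M2=0, M3=1, giving Y=1. Observed 0.
Test 1: faults giving observed 0 are {M0 stuck-at-0, M0 inverted output, M3 stuck-at-0, M3 inverted output}.
Test 2 (A=0, B=0): fault-free M0=0, M1=1, M2=0, M3=0 → 0; observed 0. Eliminates M0 inverted output, M3 inverted output.
Test 3 (A=1, B=0): fault-free M0=1, M1=0, M2=0, M3=1 → 1; observed 1. Eliminates M3 stuck-at-0.
Only M0 stuck-at-0 is consistent with every test.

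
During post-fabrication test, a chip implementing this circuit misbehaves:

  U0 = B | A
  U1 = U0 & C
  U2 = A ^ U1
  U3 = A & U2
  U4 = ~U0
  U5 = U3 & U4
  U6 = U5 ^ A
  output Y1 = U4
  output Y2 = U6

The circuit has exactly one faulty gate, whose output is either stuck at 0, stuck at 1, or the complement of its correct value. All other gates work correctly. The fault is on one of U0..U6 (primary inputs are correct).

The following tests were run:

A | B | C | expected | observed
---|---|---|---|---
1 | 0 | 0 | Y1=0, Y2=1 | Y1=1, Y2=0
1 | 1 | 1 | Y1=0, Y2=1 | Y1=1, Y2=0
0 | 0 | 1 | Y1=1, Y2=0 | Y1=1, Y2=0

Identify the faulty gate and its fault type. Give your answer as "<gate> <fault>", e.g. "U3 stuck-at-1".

U0 stuck-at-0

Fault-free values for test 1 (A=1, B=0, C=0): U0=1, U1=0, U2=1, U3=1, U4=0, U5=0, U6=1, giving Y1=0, Y2=1. Observed Y1=1, Y2=0.
Test 1: faults giving observed Y1=1, Y2=0 are {U0 stuck-at-0, U0 inverted output, U4 stuck-at-1, U4 inverted output}.
Test 2 (A=1, B=1, C=1): fault-free U0=1, U1=1, U2=0, U3=0, U4=0, U5=0, U6=1 → Y1=0, Y2=1; observed Y1=1, Y2=0. Eliminates U4 stuck-at-1, U4 inverted output.
Test 3 (A=0, B=0, C=1): fault-free U0=0, U1=0, U2=0, U3=0, U4=1, U5=0, U6=0 → Y1=1, Y2=0; observed Y1=1, Y2=0. Eliminates U0 inverted output.
Only U0 stuck-at-0 is consistent with every test.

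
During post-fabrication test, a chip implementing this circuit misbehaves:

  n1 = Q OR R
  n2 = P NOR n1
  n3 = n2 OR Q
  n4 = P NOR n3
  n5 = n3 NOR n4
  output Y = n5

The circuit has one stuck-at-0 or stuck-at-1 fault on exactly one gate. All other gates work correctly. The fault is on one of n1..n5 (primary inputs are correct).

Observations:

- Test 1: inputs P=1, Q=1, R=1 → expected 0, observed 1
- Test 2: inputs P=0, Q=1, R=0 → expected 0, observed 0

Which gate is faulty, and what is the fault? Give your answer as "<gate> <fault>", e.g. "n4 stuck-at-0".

n3 stuck-at-0

Fault-free values for test 1 (P=1, Q=1, R=1): n1=1, n2=0, n3=1, n4=0, n5=0, giving Y=0. Observed 1.
Test 1: faults giving observed 1 are {n3 stuck-at-0, n5 stuck-at-1}.
Test 2 (P=0, Q=1, R=0): fault-free n1=1, n2=0, n3=1, n4=0, n5=0 → 0; observed 0. Eliminates n5 stuck-at-1.
Only n3 stuck-at-0 is consistent with every test.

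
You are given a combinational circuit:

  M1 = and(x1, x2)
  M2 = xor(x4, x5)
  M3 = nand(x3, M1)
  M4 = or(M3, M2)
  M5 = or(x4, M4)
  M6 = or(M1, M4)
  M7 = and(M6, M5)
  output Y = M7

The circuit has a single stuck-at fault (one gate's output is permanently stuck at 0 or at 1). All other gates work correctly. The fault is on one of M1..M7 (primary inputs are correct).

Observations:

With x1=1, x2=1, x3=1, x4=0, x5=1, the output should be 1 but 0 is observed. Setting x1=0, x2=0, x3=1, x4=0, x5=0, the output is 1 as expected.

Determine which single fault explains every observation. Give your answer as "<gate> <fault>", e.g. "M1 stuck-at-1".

Fault-free values for test 1 (x1=1, x2=1, x3=1, x4=0, x5=1): M1=1, M2=1, M3=0, M4=1, M5=1, M6=1, M7=1, giving Y=1. Observed 0.
Test 1: faults giving observed 0 are {M2 stuck-at-0, M4 stuck-at-0, M5 stuck-at-0, M6 stuck-at-0, M7 stuck-at-0}.
Test 2 (x1=0, x2=0, x3=1, x4=0, x5=0): fault-free M1=0, M2=0, M3=1, M4=1, M5=1, M6=1, M7=1 → 1; observed 1. Eliminates M4 stuck-at-0, M5 stuck-at-0, M6 stuck-at-0, M7 stuck-at-0.
Only M2 stuck-at-0 is consistent with every test.

M2 stuck-at-0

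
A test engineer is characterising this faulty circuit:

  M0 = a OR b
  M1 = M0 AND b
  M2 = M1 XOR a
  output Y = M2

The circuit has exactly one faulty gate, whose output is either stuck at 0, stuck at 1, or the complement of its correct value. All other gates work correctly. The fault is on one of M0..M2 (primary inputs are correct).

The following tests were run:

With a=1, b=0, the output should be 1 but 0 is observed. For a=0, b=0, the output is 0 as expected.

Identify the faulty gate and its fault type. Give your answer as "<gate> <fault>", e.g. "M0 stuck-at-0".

M2 stuck-at-0

Fault-free values for test 1 (a=1, b=0): M0=1, M1=0, M2=1, giving Y=1. Observed 0.
Test 1: faults giving observed 0 are {M1 stuck-at-1, M1 inverted output, M2 stuck-at-0, M2 inverted output}.
Test 2 (a=0, b=0): fault-free M0=0, M1=0, M2=0 → 0; observed 0. Eliminates M1 stuck-at-1, M1 inverted output, M2 inverted output.
Only M2 stuck-at-0 is consistent with every test.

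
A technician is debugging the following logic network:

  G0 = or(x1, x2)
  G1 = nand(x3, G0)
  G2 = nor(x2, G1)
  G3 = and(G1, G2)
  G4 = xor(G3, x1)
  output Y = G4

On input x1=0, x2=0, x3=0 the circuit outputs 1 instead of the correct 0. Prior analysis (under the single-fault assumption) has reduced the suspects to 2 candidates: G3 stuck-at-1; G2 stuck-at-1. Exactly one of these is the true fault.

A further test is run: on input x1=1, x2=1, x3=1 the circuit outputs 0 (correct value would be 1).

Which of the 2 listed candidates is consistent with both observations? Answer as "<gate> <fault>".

Evaluate each candidate on input x1=1, x2=1, x3=1:
  G3 stuck-at-1: G0=1, G1=0, G2=0, G3=1 [stuck-at-1], G4=0 → 0 — matches
  G2 stuck-at-1: G0=1, G1=0, G2=1 [stuck-at-1], G3=0, G4=1 → 1 — eliminated
Only G3 stuck-at-1 reproduces the observed 0.

G3 stuck-at-1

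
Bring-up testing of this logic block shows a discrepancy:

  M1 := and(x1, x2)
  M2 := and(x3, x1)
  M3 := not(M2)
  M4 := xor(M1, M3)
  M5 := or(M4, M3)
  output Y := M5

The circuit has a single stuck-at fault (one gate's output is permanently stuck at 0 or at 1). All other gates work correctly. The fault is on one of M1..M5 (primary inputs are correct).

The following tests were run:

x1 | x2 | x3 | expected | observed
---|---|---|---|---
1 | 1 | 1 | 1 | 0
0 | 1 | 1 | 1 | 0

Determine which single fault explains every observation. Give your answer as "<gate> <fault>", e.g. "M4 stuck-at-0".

Fault-free values for test 1 (x1=1, x2=1, x3=1): M1=1, M2=1, M3=0, M4=1, M5=1, giving Y=1. Observed 0.
Test 1: faults giving observed 0 are {M1 stuck-at-0, M4 stuck-at-0, M5 stuck-at-0}.
Test 2 (x1=0, x2=1, x3=1): fault-free M1=0, M2=0, M3=1, M4=1, M5=1 → 1; observed 0. Eliminates M1 stuck-at-0, M4 stuck-at-0.
Only M5 stuck-at-0 is consistent with every test.

M5 stuck-at-0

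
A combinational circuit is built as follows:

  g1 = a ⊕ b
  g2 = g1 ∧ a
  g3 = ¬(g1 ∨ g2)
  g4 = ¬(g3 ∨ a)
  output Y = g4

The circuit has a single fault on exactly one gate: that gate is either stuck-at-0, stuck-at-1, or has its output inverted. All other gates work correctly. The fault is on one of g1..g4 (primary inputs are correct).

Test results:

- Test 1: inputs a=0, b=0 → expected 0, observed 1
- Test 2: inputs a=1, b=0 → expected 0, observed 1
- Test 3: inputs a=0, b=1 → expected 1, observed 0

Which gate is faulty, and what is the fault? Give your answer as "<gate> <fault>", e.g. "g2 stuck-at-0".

Fault-free values for test 1 (a=0, b=0): g1=0, g2=0, g3=1, g4=0, giving Y=0. Observed 1.
Test 1: faults giving observed 1 are {g1 stuck-at-1, g1 inverted output, g2 stuck-at-1, g2 inverted output, g3 stuck-at-0, g3 inverted output, g4 stuck-at-1, g4 inverted output}.
Test 2 (a=1, b=0): fault-free g1=1, g2=1, g3=0, g4=0 → 0; observed 1. Eliminates g1 stuck-at-1, g1 inverted output, g2 stuck-at-1, g2 inverted output, g3 stuck-at-0, g3 inverted output.
Test 3 (a=0, b=1): fault-free g1=1, g2=0, g3=0, g4=1 → 1; observed 0. Eliminates g4 stuck-at-1.
Only g4 inverted output is consistent with every test.

g4 inverted output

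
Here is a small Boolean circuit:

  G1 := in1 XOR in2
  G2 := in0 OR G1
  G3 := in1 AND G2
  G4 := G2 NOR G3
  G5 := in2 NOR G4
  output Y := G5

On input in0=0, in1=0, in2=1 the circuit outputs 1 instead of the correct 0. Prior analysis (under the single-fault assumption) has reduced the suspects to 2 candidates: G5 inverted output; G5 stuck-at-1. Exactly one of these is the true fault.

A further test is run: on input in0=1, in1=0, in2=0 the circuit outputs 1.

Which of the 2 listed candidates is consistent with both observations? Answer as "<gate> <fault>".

G5 stuck-at-1

Evaluate each candidate on input in0=1, in1=0, in2=0:
  G5 inverted output: G1=0, G2=1, G3=0, G4=0, G5=0 [inverted output] → 0 — eliminated
  G5 stuck-at-1: G1=0, G2=1, G3=0, G4=0, G5=1 [stuck-at-1] → 1 — matches
Only G5 stuck-at-1 reproduces the observed 1.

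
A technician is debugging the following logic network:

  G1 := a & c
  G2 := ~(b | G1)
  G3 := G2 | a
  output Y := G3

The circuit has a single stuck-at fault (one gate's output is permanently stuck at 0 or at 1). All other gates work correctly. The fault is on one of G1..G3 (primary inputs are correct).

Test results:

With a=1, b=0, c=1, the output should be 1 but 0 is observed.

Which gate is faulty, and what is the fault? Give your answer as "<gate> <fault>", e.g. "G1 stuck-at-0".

Fault-free values for test 1 (a=1, b=0, c=1): G1=1, G2=0, G3=1, giving Y=1. Observed 0.
Test 1: faults giving observed 0 are {G3 stuck-at-0}.
Only G3 stuck-at-0 is consistent with every test.

G3 stuck-at-0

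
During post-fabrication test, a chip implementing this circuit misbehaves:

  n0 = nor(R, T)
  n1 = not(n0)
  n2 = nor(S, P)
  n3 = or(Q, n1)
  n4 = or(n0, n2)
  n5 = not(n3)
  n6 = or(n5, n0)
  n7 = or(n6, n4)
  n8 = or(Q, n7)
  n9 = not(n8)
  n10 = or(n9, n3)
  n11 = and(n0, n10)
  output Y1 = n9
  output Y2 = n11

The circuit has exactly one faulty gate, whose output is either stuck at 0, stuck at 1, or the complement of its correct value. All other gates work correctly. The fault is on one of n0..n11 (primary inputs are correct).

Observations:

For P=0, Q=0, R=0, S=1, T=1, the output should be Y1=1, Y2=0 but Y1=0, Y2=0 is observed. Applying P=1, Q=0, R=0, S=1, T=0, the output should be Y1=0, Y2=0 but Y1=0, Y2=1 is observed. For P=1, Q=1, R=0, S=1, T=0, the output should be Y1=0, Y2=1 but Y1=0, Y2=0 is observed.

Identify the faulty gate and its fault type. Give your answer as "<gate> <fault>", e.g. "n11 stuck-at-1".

n3 inverted output

Fault-free values for test 1 (P=0, Q=0, R=0, S=1, T=1): n0=0, n1=1, n2=0, n3=1, n4=0, n5=0, n6=0, n7=0, n8=0, n9=1, n10=1, n11=0, giving Y1=1, Y2=0. Observed Y1=0, Y2=0.
Test 1: faults giving observed Y1=0, Y2=0 are {n0 stuck-at-1, n0 inverted output, n1 stuck-at-0, n1 inverted output, n2 stuck-at-1, n2 inverted output, n3 stuck-at-0, n3 inverted output, n4 stuck-at-1, n4 inverted output, n5 stuck-at-1, n5 inverted output, n6 stuck-at-1, n6 inverted output, n7 stuck-at-1, n7 inverted output, n8 stuck-at-1, n8 inverted output, n9 stuck-at-0, n9 inverted output}.
Test 2 (P=1, Q=0, R=0, S=1, T=0): fault-free n0=1, n1=0, n2=0, n3=0, n4=1, n5=1, n6=1, n7=1, n8=1, n9=0, n10=0, n11=0 → Y1=0, Y2=0; observed Y1=0, Y2=1. Eliminates n0 stuck-at-1, n0 inverted output, n1 stuck-at-0, n2 stuck-at-1, n2 inverted output, n3 stuck-at-0, n4 stuck-at-1, n4 inverted output, n5 stuck-at-1, n5 inverted output, n6 stuck-at-1, n6 inverted output, n7 stuck-at-1, n7 inverted output, n8 stuck-at-1, n8 inverted output, n9 stuck-at-0, n9 inverted output.
Test 3 (P=1, Q=1, R=0, S=1, T=0): fault-free n0=1, n1=0, n2=0, n3=1, n4=1, n5=0, n6=1, n7=1, n8=1, n9=0, n10=1, n11=1 → Y1=0, Y2=1; observed Y1=0, Y2=0. Eliminates n1 inverted output.
Only n3 inverted output is consistent with every test.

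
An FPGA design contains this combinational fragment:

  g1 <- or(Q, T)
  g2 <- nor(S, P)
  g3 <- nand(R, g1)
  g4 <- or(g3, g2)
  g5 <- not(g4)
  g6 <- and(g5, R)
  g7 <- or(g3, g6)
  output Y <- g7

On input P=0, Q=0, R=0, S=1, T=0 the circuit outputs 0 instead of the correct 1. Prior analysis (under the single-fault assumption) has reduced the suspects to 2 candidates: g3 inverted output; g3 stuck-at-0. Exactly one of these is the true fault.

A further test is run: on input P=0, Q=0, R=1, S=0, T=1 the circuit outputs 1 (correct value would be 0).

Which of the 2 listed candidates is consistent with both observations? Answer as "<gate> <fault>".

Evaluate each candidate on input P=0, Q=0, R=1, S=0, T=1:
  g3 inverted output: g1=1, g2=1, g3=1 [inverted output], g4=1, g5=0, g6=0, g7=1 → 1 — matches
  g3 stuck-at-0: g1=1, g2=1, g3=0 [stuck-at-0], g4=1, g5=0, g6=0, g7=0 → 0 — eliminated
Only g3 inverted output reproduces the observed 1.

g3 inverted output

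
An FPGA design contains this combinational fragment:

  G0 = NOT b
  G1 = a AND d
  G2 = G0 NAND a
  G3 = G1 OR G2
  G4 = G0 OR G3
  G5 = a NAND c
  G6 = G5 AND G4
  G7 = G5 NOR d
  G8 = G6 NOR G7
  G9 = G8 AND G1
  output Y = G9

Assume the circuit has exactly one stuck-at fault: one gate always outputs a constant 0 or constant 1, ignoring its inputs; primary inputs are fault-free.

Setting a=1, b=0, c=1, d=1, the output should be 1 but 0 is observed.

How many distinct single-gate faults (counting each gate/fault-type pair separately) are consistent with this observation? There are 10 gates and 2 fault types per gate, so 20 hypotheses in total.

Fault-free: G0=1, G1=1, G2=0, G3=1, G4=1, G5=0, G6=0, G7=0, G8=1, G9=1 → 1. Observed 0.
  G0: none of the 2 fault types match ✗
  G1: stuck-at-0 ✓; others ✗
  G2: none of the 2 fault types match ✗
  G3: none of the 2 fault types match ✗
  G4: none of the 2 fault types match ✗
  G5: stuck-at-1 ✓; others ✗
  G6: stuck-at-1 ✓; others ✗
  G7: stuck-at-1 ✓; others ✗
  G8: stuck-at-0 ✓; others ✗
  G9: stuck-at-0 ✓; others ✗
Consistent faults: {G1 stuck-at-0, G5 stuck-at-1, G6 stuck-at-1, G7 stuck-at-1, G8 stuck-at-0, G9 stuck-at-0} — 6 in all.

6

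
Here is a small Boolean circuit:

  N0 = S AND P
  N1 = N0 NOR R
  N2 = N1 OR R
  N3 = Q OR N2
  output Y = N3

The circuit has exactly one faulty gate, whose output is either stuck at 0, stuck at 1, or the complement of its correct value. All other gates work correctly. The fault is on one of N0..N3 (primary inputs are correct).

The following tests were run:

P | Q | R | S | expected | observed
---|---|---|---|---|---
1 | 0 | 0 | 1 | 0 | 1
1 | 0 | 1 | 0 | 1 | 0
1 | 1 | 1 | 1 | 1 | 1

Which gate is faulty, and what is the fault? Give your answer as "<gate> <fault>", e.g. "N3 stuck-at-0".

N2 inverted output

Fault-free values for test 1 (P=1, Q=0, R=0, S=1): N0=1, N1=0, N2=0, N3=0, giving Y=0. Observed 1.
Test 1: faults giving observed 1 are {N0 stuck-at-0, N0 inverted output, N1 stuck-at-1, N1 inverted output, N2 stuck-at-1, N2 inverted output, N3 stuck-at-1, N3 inverted output}.
Test 2 (P=1, Q=0, R=1, S=0): fault-free N0=0, N1=0, N2=1, N3=1 → 1; observed 0. Eliminates N0 stuck-at-0, N0 inverted output, N1 stuck-at-1, N1 inverted output, N2 stuck-at-1, N3 stuck-at-1.
Test 3 (P=1, Q=1, R=1, S=1): fault-free N0=1, N1=0, N2=1, N3=1 → 1; observed 1. Eliminates N3 inverted output.
Only N2 inverted output is consistent with every test.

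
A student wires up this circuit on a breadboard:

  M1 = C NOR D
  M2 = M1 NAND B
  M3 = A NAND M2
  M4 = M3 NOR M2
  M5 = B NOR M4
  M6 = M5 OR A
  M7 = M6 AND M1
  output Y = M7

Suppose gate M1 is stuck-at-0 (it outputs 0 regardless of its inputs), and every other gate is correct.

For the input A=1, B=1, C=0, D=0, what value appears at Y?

0

Propagate with M1 forced: M1=0 [stuck-at-0], M2=1, M3=0, M4=0, M5=0, M6=1, M7=0.
So Y = 0. (Without the fault it would be 1.)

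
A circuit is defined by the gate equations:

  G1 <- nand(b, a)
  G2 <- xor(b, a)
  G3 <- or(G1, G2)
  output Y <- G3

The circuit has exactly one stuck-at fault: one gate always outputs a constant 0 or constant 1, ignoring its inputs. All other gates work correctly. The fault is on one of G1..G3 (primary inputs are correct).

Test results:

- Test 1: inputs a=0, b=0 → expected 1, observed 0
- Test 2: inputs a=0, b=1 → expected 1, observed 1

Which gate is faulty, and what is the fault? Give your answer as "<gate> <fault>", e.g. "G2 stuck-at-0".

Fault-free values for test 1 (a=0, b=0): G1=1, G2=0, G3=1, giving Y=1. Observed 0.
Test 1: faults giving observed 0 are {G1 stuck-at-0, G3 stuck-at-0}.
Test 2 (a=0, b=1): fault-free G1=1, G2=1, G3=1 → 1; observed 1. Eliminates G3 stuck-at-0.
Only G1 stuck-at-0 is consistent with every test.

G1 stuck-at-0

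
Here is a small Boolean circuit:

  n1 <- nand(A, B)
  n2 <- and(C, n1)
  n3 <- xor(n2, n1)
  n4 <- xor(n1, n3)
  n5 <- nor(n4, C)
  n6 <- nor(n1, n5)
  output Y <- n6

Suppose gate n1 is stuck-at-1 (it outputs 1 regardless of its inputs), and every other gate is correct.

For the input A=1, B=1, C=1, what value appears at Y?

0

Propagate with n1 forced: n1=1 [stuck-at-1], n2=1, n3=0, n4=1, n5=0, n6=0.
So Y = 0. (Without the fault it would be 1.)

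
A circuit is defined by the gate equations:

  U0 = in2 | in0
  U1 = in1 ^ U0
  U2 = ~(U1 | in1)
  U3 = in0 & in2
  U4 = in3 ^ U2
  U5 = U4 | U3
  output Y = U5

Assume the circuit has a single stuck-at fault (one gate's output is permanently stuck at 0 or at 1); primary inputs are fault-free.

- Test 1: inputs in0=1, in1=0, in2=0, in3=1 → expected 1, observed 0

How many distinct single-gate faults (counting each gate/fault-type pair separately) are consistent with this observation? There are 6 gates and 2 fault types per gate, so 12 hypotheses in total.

5

Fault-free: U0=1, U1=1, U2=0, U3=0, U4=1, U5=1 → 1. Observed 0.
  U0 stuck-at-0: output 0 ✓
  U0 stuck-at-1: output 1 ✗
  U1 stuck-at-0: output 0 ✓
  U1 stuck-at-1: output 1 ✗
  U2 stuck-at-0: output 1 ✗
  U2 stuck-at-1: output 0 ✓
  U3 stuck-at-0: output 1 ✗
  U3 stuck-at-1: output 1 ✗
  U4 stuck-at-0: output 0 ✓
  U4 stuck-at-1: output 1 ✗
  U5 stuck-at-0: output 0 ✓
  U5 stuck-at-1: output 1 ✗
Consistent faults: {U0 stuck-at-0, U1 stuck-at-0, U2 stuck-at-1, U4 stuck-at-0, U5 stuck-at-0} — 5 in all.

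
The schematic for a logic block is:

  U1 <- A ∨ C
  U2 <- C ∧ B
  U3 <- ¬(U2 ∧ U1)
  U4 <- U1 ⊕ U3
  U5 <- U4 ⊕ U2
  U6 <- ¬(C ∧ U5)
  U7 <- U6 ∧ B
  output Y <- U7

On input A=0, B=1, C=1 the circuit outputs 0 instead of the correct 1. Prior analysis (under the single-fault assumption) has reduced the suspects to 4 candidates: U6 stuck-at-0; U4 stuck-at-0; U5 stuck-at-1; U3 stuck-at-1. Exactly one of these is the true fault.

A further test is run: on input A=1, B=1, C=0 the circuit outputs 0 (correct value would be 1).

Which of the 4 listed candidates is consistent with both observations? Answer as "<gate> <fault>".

Evaluate each candidate on input A=1, B=1, C=0:
  U6 stuck-at-0: U1=1, U2=0, U3=1, U4=0, U5=0, U6=0 [stuck-at-0], U7=0 → 0 — matches
  U4 stuck-at-0: U1=1, U2=0, U3=1, U4=0 [stuck-at-0], U5=0, U6=1, U7=1 → 1 — eliminated
  U5 stuck-at-1: U1=1, U2=0, U3=1, U4=0, U5=1 [stuck-at-1], U6=1, U7=1 → 1 — eliminated
  U3 stuck-at-1: U1=1, U2=0, U3=1 [stuck-at-1], U4=0, U5=0, U6=1, U7=1 → 1 — eliminated
Only U6 stuck-at-0 reproduces the observed 0.

U6 stuck-at-0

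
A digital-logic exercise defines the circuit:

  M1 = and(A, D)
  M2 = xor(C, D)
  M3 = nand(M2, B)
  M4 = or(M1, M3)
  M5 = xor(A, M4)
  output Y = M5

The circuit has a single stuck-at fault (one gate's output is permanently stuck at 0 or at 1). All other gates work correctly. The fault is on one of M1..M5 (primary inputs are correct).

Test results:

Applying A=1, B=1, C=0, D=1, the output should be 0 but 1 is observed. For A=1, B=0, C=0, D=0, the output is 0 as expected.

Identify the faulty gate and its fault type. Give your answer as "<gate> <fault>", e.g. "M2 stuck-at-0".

M1 stuck-at-0

Fault-free values for test 1 (A=1, B=1, C=0, D=1): M1=1, M2=1, M3=0, M4=1, M5=0, giving Y=0. Observed 1.
Test 1: faults giving observed 1 are {M1 stuck-at-0, M4 stuck-at-0, M5 stuck-at-1}.
Test 2 (A=1, B=0, C=0, D=0): fault-free M1=0, M2=0, M3=1, M4=1, M5=0 → 0; observed 0. Eliminates M4 stuck-at-0, M5 stuck-at-1.
Only M1 stuck-at-0 is consistent with every test.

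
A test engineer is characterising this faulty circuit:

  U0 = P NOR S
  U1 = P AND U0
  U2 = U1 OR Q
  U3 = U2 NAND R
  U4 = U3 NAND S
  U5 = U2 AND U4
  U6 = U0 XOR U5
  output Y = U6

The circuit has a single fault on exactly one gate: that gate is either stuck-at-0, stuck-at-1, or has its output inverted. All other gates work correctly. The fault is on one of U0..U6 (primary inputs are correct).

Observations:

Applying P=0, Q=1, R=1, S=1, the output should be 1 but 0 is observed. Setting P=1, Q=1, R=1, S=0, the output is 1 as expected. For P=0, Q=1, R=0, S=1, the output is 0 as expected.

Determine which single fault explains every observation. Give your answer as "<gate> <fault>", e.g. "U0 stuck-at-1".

Fault-free values for test 1 (P=0, Q=1, R=1, S=1): U0=0, U1=0, U2=1, U3=0, U4=1, U5=1, U6=1, giving Y=1. Observed 0.
Test 1: faults giving observed 0 are {U0 stuck-at-1, U0 inverted output, U2 stuck-at-0, U2 inverted output, U3 stuck-at-1, U3 inverted output, U4 stuck-at-0, U4 inverted output, U5 stuck-at-0, U5 inverted output, U6 stuck-at-0, U6 inverted output}.
Test 2 (P=1, Q=1, R=1, S=0): fault-free U0=0, U1=0, U2=1, U3=0, U4=1, U5=1, U6=1 → 1; observed 1. Eliminates U0 stuck-at-1, U0 inverted output, U2 stuck-at-0, U2 inverted output, U4 stuck-at-0, U4 inverted output, U5 stuck-at-0, U5 inverted output, U6 stuck-at-0, U6 inverted output.
Test 3 (P=0, Q=1, R=0, S=1): fault-free U0=0, U1=0, U2=1, U3=1, U4=0, U5=0, U6=0 → 0; observed 0. Eliminates U3 inverted output.
Only U3 stuck-at-1 is consistent with every test.

U3 stuck-at-1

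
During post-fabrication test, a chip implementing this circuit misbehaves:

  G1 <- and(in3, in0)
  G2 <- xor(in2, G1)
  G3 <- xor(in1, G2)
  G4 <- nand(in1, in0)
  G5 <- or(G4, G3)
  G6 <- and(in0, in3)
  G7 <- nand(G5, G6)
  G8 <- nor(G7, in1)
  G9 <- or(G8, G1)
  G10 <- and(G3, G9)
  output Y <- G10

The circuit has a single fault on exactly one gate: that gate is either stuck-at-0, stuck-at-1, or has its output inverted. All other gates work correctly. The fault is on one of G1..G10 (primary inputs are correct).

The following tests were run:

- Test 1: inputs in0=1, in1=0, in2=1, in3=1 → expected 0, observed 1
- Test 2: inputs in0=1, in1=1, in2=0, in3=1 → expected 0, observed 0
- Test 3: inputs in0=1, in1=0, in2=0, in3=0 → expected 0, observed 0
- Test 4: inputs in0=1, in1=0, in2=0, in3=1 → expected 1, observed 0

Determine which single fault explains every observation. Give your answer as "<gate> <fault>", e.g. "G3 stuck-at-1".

Fault-free values for test 1 (in0=1, in1=0, in2=1, in3=1): G1=1, G2=0, G3=0, G4=1, G5=1, G6=1, G7=0, G8=1, G9=1, G10=0, giving Y=0. Observed 1.
Test 1: faults giving observed 1 are {G1 stuck-at-0, G1 inverted output, G2 stuck-at-1, G2 inverted output, G3 stuck-at-1, G3 inverted output, G10 stuck-at-1, G10 inverted output}.
Test 2 (in0=1, in1=1, in2=0, in3=1): fault-free G1=1, G2=1, G3=0, G4=0, G5=0, G6=1, G7=1, G8=0, G9=1, G10=0 → 0; observed 0. Eliminates G2 inverted output, G3 stuck-at-1, G3 inverted output, G10 stuck-at-1, G10 inverted output.
Test 3 (in0=1, in1=0, in2=0, in3=0): fault-free G1=0, G2=0, G3=0, G4=1, G5=1, G6=0, G7=1, G8=0, G9=0, G10=0 → 0; observed 0. Eliminates G1 inverted output.
Test 4 (in0=1, in1=0, in2=0, in3=1): fault-free G1=1, G2=1, G3=1, G4=1, G5=1, G6=1, G7=0, G8=1, G9=1, G10=1 → 1; observed 0. Eliminates G2 stuck-at-1.
Only G1 stuck-at-0 is consistent with every test.

G1 stuck-at-0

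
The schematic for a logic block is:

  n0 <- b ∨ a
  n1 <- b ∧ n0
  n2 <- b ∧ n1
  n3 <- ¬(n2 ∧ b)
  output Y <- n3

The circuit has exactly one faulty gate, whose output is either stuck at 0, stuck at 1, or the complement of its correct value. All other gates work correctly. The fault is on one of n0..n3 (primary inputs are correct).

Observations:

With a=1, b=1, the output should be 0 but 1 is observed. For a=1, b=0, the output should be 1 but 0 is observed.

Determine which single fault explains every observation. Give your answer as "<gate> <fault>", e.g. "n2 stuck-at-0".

n3 inverted output

Fault-free values for test 1 (a=1, b=1): n0=1, n1=1, n2=1, n3=0, giving Y=0. Observed 1.
Test 1: faults giving observed 1 are {n0 stuck-at-0, n0 inverted output, n1 stuck-at-0, n1 inverted output, n2 stuck-at-0, n2 inverted output, n3 stuck-at-1, n3 inverted output}.
Test 2 (a=1, b=0): fault-free n0=1, n1=0, n2=0, n3=1 → 1; observed 0. Eliminates n0 stuck-at-0, n0 inverted output, n1 stuck-at-0, n1 inverted output, n2 stuck-at-0, n2 inverted output, n3 stuck-at-1.
Only n3 inverted output is consistent with every test.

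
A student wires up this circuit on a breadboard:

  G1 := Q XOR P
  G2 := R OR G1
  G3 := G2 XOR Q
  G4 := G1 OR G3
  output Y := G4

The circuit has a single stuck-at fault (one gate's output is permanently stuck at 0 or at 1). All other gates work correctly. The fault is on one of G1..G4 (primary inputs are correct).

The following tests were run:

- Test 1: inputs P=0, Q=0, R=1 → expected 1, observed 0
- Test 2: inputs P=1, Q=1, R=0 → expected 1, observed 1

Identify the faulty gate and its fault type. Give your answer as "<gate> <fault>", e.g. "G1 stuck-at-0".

Fault-free values for test 1 (P=0, Q=0, R=1): G1=0, G2=1, G3=1, G4=1, giving Y=1. Observed 0.
Test 1: faults giving observed 0 are {G2 stuck-at-0, G3 stuck-at-0, G4 stuck-at-0}.
Test 2 (P=1, Q=1, R=0): fault-free G1=0, G2=0, G3=1, G4=1 → 1; observed 1. Eliminates G3 stuck-at-0, G4 stuck-at-0.
Only G2 stuck-at-0 is consistent with every test.

G2 stuck-at-0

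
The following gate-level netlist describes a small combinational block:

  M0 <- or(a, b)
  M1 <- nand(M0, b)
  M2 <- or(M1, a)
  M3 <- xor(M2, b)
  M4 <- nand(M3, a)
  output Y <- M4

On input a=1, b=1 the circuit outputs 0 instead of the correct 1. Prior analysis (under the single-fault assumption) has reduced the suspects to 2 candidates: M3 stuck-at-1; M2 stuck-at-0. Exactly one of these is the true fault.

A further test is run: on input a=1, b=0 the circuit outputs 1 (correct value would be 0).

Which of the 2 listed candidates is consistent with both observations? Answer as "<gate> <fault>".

M2 stuck-at-0

Evaluate each candidate on input a=1, b=0:
  M3 stuck-at-1: M0=1, M1=1, M2=1, M3=1 [stuck-at-1], M4=0 → 0 — eliminated
  M2 stuck-at-0: M0=1, M1=1, M2=0 [stuck-at-0], M3=0, M4=1 → 1 — matches
Only M2 stuck-at-0 reproduces the observed 1.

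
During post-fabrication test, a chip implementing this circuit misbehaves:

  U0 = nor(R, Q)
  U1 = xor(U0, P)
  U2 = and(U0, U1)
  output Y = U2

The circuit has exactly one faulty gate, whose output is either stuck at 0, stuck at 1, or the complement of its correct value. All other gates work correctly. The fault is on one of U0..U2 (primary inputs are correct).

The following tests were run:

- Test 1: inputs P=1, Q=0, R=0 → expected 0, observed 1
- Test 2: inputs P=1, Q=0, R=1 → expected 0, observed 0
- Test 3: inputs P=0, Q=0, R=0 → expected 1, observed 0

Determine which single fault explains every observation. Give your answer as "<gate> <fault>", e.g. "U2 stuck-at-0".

U1 inverted output

Fault-free values for test 1 (P=1, Q=0, R=0): U0=1, U1=0, U2=0, giving Y=0. Observed 1.
Test 1: faults giving observed 1 are {U1 stuck-at-1, U1 inverted output, U2 stuck-at-1, U2 inverted output}.
Test 2 (P=1, Q=0, R=1): fault-free U0=0, U1=1, U2=0 → 0; observed 0. Eliminates U2 stuck-at-1, U2 inverted output.
Test 3 (P=0, Q=0, R=0): fault-free U0=1, U1=1, U2=1 → 1; observed 0. Eliminates U1 stuck-at-1.
Only U1 inverted output is consistent with every test.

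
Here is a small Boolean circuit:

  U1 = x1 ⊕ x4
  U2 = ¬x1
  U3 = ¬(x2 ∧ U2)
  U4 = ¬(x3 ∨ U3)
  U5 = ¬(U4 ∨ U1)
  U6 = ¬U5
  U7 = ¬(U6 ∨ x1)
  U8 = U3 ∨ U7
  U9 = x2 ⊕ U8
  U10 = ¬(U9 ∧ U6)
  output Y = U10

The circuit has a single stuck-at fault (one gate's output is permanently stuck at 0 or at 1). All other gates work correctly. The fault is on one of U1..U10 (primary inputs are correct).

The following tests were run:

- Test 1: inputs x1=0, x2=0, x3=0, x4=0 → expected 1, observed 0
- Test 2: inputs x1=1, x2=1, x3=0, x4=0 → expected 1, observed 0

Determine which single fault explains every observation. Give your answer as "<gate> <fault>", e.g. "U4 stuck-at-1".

Fault-free values for test 1 (x1=0, x2=0, x3=0, x4=0): U1=0, U2=1, U3=1, U4=0, U5=1, U6=0, U7=1, U8=1, U9=1, U10=1, giving Y=1. Observed 0.
Test 1: faults giving observed 0 are {U1 stuck-at-1, U4 stuck-at-1, U5 stuck-at-0, U6 stuck-at-1, U10 stuck-at-0}.
Test 2 (x1=1, x2=1, x3=0, x4=0): fault-free U1=1, U2=0, U3=1, U4=0, U5=0, U6=1, U7=0, U8=1, U9=0, U10=1 → 1; observed 0. Eliminates U1 stuck-at-1, U4 stuck-at-1, U5 stuck-at-0, U6 stuck-at-1.
Only U10 stuck-at-0 is consistent with every test.

U10 stuck-at-0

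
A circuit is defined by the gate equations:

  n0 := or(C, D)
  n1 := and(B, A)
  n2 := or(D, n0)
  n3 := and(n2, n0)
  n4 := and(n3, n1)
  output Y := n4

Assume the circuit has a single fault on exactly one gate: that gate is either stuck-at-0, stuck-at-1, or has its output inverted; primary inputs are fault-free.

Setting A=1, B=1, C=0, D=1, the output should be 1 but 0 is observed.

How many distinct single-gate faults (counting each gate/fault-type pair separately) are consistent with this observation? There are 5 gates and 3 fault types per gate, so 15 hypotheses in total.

Fault-free: n0=1, n1=1, n2=1, n3=1, n4=1 → 1. Observed 0.
  n0: stuck-at-0, inverted output ✓; others ✗
  n1: stuck-at-0, inverted output ✓; others ✗
  n2: stuck-at-0, inverted output ✓; others ✗
  n3: stuck-at-0, inverted output ✓; others ✗
  n4: stuck-at-0, inverted output ✓; others ✗
Consistent faults: {n0 stuck-at-0, n0 inverted output, n1 stuck-at-0, n1 inverted output, n2 stuck-at-0, n2 inverted output, n3 stuck-at-0, n3 inverted output, n4 stuck-at-0, n4 inverted output} — 10 in all.

10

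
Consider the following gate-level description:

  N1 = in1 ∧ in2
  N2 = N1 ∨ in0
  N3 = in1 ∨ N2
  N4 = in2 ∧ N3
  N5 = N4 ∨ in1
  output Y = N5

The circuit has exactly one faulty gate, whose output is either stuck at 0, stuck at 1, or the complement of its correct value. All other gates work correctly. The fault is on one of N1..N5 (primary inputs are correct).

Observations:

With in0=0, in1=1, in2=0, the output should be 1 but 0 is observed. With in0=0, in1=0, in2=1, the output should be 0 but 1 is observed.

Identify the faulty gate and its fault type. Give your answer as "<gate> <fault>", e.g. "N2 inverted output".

Fault-free values for test 1 (in0=0, in1=1, in2=0): N1=0, N2=0, N3=1, N4=0, N5=1, giving Y=1. Observed 0.
Test 1: faults giving observed 0 are {N5 stuck-at-0, N5 inverted output}.
Test 2 (in0=0, in1=0, in2=1): fault-free N1=0, N2=0, N3=0, N4=0, N5=0 → 0; observed 1. Eliminates N5 stuck-at-0.
Only N5 inverted output is consistent with every test.

N5 inverted output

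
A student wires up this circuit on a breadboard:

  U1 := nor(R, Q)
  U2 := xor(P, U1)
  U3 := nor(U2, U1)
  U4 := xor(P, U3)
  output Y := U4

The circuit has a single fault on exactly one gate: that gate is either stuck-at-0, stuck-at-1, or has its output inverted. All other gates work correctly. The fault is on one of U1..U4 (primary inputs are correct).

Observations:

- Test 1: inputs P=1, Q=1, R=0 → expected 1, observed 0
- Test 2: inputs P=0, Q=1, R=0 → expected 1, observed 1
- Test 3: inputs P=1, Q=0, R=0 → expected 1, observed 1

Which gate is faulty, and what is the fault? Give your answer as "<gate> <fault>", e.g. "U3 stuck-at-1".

Fault-free values for test 1 (P=1, Q=1, R=0): U1=0, U2=1, U3=0, U4=1, giving Y=1. Observed 0.
Test 1: faults giving observed 0 are {U2 stuck-at-0, U2 inverted output, U3 stuck-at-1, U3 inverted output, U4 stuck-at-0, U4 inverted output}.
Test 2 (P=0, Q=1, R=0): fault-free U1=0, U2=0, U3=1, U4=1 → 1; observed 1. Eliminates U2 inverted output, U3 inverted output, U4 stuck-at-0, U4 inverted output.
Test 3 (P=1, Q=0, R=0): fault-free U1=1, U2=0, U3=0, U4=1 → 1; observed 1. Eliminates U3 stuck-at-1.
Only U2 stuck-at-0 is consistent with every test.

U2 stuck-at-0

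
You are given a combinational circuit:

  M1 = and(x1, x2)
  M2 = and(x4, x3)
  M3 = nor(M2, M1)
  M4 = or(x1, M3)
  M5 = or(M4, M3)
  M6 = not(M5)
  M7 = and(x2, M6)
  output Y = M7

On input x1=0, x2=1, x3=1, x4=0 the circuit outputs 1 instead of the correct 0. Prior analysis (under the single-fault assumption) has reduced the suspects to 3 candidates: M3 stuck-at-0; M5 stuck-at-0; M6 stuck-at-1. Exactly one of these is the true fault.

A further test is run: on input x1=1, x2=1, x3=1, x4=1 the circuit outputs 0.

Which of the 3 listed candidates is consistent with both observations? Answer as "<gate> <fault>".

M3 stuck-at-0

Evaluate each candidate on input x1=1, x2=1, x3=1, x4=1:
  M3 stuck-at-0: M1=1, M2=1, M3=0 [stuck-at-0], M4=1, M5=1, M6=0, M7=0 → 0 — matches
  M5 stuck-at-0: M1=1, M2=1, M3=0, M4=1, M5=0 [stuck-at-0], M6=1, M7=1 → 1 — eliminated
  M6 stuck-at-1: M1=1, M2=1, M3=0, M4=1, M5=1, M6=1 [stuck-at-1], M7=1 → 1 — eliminated
Only M3 stuck-at-0 reproduces the observed 0.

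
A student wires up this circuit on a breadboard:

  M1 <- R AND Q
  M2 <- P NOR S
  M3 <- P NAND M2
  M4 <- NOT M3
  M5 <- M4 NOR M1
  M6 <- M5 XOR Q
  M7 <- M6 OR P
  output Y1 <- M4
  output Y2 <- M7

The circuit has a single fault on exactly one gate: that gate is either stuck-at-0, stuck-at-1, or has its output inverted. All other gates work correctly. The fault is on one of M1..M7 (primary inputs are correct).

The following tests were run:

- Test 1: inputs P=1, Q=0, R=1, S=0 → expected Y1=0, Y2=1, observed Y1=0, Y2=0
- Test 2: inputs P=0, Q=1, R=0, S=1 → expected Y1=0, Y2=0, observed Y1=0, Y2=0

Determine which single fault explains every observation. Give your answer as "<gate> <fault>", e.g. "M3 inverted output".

M7 stuck-at-0

Fault-free values for test 1 (P=1, Q=0, R=1, S=0): M1=0, M2=0, M3=1, M4=0, M5=1, M6=1, M7=1, giving Y1=0, Y2=1. Observed Y1=0, Y2=0.
Test 1: faults giving observed Y1=0, Y2=0 are {M7 stuck-at-0, M7 inverted output}.
Test 2 (P=0, Q=1, R=0, S=1): fault-free M1=0, M2=0, M3=1, M4=0, M5=1, M6=0, M7=0 → Y1=0, Y2=0; observed Y1=0, Y2=0. Eliminates M7 inverted output.
Only M7 stuck-at-0 is consistent with every test.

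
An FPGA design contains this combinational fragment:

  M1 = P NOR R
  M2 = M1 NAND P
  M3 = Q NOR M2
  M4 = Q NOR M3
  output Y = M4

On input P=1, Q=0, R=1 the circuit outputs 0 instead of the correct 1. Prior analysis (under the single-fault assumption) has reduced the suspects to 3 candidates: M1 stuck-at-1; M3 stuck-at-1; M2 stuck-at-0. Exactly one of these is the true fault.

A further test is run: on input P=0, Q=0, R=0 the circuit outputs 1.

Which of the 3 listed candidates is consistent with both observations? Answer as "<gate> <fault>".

M1 stuck-at-1

Evaluate each candidate on input P=0, Q=0, R=0:
  M1 stuck-at-1: M1=1 [stuck-at-1], M2=1, M3=0, M4=1 → 1 — matches
  M3 stuck-at-1: M1=1, M2=1, M3=1 [stuck-at-1], M4=0 → 0 — eliminated
  M2 stuck-at-0: M1=1, M2=0 [stuck-at-0], M3=1, M4=0 → 0 — eliminated
Only M1 stuck-at-1 reproduces the observed 1.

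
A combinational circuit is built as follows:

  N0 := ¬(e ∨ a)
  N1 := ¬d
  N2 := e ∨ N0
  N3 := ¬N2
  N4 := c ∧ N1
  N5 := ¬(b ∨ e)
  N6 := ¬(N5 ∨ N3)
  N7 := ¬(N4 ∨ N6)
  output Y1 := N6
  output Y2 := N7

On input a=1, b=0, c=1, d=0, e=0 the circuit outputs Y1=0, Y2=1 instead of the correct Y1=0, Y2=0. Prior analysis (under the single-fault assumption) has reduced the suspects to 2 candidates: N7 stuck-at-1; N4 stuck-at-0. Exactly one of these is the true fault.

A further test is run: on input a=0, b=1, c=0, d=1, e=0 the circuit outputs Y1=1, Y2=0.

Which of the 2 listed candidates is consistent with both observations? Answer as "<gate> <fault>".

Evaluate each candidate on input a=0, b=1, c=0, d=1, e=0:
  N7 stuck-at-1: N0=1, N1=0, N2=1, N3=0, N4=0, N5=0, N6=1, N7=1 [stuck-at-1] → Y1=1, Y2=1 — eliminated
  N4 stuck-at-0: N0=1, N1=0, N2=1, N3=0, N4=0 [stuck-at-0], N5=0, N6=1, N7=0 → Y1=1, Y2=0 — matches
Only N4 stuck-at-0 reproduces the observed Y1=1, Y2=0.

N4 stuck-at-0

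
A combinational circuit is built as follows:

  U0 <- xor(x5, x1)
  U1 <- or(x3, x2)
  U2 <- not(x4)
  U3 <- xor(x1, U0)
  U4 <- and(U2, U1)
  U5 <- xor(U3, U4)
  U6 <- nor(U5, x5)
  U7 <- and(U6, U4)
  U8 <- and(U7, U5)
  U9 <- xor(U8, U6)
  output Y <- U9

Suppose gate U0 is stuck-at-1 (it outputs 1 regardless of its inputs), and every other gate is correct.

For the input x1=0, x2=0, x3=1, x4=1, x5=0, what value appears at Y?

Propagate with U0 forced: U0=1 [stuck-at-1], U1=1, U2=0, U3=1, U4=0, U5=1, U6=0, U7=0, U8=0, U9=0.
So Y = 0. (Without the fault it would be 1.)

0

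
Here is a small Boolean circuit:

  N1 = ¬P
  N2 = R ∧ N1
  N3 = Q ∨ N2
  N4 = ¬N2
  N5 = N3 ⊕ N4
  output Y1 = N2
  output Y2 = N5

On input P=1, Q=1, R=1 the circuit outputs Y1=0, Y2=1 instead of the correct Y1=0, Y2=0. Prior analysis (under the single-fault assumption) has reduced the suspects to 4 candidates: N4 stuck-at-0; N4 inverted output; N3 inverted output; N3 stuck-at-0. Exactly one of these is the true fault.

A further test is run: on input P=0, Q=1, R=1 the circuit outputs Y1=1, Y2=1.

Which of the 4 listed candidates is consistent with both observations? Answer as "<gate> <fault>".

N4 stuck-at-0

Evaluate each candidate on input P=0, Q=1, R=1:
  N4 stuck-at-0: N1=1, N2=1, N3=1, N4=0 [stuck-at-0], N5=1 → Y1=1, Y2=1 — matches
  N4 inverted output: N1=1, N2=1, N3=1, N4=1 [inverted output], N5=0 → Y1=1, Y2=0 — eliminated
  N3 inverted output: N1=1, N2=1, N3=0 [inverted output], N4=0, N5=0 → Y1=1, Y2=0 — eliminated
  N3 stuck-at-0: N1=1, N2=1, N3=0 [stuck-at-0], N4=0, N5=0 → Y1=1, Y2=0 — eliminated
Only N4 stuck-at-0 reproduces the observed Y1=1, Y2=1.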